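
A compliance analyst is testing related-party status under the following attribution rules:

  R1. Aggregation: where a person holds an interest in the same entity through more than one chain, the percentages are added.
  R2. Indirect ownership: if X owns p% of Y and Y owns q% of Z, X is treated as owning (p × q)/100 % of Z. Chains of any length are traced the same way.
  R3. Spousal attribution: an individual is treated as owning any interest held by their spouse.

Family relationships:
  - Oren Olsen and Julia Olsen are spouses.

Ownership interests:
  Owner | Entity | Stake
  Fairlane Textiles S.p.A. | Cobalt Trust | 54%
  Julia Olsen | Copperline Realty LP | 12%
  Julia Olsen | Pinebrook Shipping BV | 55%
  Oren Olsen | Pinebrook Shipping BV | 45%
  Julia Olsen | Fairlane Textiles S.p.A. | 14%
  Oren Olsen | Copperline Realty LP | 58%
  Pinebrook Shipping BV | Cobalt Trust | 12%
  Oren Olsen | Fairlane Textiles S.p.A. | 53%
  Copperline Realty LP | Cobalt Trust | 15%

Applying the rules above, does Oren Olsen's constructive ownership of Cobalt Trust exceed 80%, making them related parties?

By spousal attribution (R3), Oren Olsen is treated as also owning Julia Olsen's interest in Pinebrook Shipping BV, giving 45% + 55% = 100%.
By spousal attribution (R3), Oren Olsen is treated as also owning Julia Olsen's interest in Fairlane Textiles S.p.A, giving 53% + 14% = 67%.
By spousal attribution (R3), Oren Olsen is treated as also owning Julia Olsen's interest in Copperline Realty LP, giving 58% + 12% = 70%.
Chain via Pinebrook Shipping BV (R2): 100% × 12% = 12% of Cobalt Trust.
Chain via Fairlane Textiles S.p.A. (R2): 67% × 54% = 36.18% of Cobalt Trust.
Chain via Copperline Realty LP (R2): 70% × 15% = 10.5% of Cobalt Trust.
Aggregating (R1): 12% + 36.18% + 10.5% = 58.68%.
58.68% does not exceed the 80% threshold, so Oren is not a related party to Cobalt Trust.

No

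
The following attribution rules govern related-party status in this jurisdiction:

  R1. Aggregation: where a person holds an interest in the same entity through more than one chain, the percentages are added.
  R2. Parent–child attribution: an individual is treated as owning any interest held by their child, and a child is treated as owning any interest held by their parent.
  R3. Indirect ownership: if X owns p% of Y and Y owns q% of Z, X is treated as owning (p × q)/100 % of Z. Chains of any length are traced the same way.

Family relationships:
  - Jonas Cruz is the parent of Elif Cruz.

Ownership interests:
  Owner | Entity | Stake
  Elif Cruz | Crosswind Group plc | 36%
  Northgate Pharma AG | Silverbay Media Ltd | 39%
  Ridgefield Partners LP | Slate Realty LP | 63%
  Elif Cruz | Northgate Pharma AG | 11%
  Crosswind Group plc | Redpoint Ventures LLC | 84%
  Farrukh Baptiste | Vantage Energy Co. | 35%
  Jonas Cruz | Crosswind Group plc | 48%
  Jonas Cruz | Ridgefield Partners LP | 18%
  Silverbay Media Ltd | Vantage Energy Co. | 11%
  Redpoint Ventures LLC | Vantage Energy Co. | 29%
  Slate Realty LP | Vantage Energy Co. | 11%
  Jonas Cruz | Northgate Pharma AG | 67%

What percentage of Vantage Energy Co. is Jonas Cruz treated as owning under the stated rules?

25.056%

By parent–child attribution (R2), Jonas Cruz is treated as also owning Elif Cruz's interest in Northgate Pharma AG, giving 67% + 11% = 78%.
By parent–child attribution (R2), Jonas Cruz is treated as also owning Elif Cruz's interest in Crosswind Group plc, giving 48% + 36% = 84%.
Chain via Northgate Pharma AG → Silverbay Media Ltd (R3): 78% × 39% × 11% = 3.3462% of Vantage Energy Co.
Chain via Ridgefield Partners LP → Slate Realty LP (R3): 18% × 63% × 11% = 1.2474% of Vantage Energy Co.
Chain via Crosswind Group plc → Redpoint Ventures LLC (R3): 84% × 84% × 29% = 20.4624% of Vantage Energy Co.
Aggregating (R1): 3.3462% + 1.2474% + 20.4624% = 25.056%.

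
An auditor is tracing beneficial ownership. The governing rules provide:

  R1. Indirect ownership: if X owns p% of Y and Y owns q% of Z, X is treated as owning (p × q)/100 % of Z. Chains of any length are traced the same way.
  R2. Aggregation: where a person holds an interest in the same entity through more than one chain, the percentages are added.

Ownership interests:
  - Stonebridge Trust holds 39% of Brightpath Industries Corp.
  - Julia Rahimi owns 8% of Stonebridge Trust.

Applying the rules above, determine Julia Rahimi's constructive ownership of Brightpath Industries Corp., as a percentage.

3.12%

Chain via Stonebridge Trust (R1): 8% × 39% = 3.12% of Brightpath Industries Corp.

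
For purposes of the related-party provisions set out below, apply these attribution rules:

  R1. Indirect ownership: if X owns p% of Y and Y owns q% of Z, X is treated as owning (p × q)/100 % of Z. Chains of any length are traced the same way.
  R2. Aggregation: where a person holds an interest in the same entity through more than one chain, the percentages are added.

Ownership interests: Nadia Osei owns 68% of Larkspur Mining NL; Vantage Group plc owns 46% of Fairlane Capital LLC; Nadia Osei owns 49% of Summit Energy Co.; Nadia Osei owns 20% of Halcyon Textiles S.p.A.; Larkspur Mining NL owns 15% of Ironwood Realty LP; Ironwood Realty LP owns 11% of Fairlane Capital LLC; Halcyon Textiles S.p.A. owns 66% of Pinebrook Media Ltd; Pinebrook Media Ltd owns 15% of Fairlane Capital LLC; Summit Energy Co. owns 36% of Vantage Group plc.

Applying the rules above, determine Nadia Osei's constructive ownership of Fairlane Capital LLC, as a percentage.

Chain via Summit Energy Co. → Vantage Group plc (R1): 49% × 36% × 46% = 8.1144% of Fairlane Capital LLC.
Chain via Larkspur Mining NL → Ironwood Realty LP (R1): 68% × 15% × 11% = 1.122% of Fairlane Capital LLC.
Chain via Halcyon Textiles S.p.A. → Pinebrook Media Ltd (R1): 20% × 66% × 15% = 1.98% of Fairlane Capital LLC.
Aggregating (R2): 8.1144% + 1.122% + 1.98% = 11.2164%.

11.2164%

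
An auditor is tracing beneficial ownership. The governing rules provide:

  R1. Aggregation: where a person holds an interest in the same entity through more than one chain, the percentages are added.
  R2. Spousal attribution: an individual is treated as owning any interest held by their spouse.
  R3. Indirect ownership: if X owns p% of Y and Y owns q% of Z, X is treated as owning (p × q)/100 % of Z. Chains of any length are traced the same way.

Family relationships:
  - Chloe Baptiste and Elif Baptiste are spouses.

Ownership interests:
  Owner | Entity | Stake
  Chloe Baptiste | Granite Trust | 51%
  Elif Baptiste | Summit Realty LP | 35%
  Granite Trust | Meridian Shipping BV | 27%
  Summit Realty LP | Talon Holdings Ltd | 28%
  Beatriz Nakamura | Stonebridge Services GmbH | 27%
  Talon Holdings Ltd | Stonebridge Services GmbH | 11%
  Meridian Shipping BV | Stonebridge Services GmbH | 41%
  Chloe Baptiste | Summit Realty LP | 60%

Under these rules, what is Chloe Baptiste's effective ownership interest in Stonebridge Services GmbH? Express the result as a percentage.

8.5717%

By spousal attribution (R2), Chloe Baptiste is treated as also owning Elif Baptiste's interest in Summit Realty LP, giving 60% + 35% = 95%.
Chain via Granite Trust → Meridian Shipping BV (R3): 51% × 27% × 41% = 5.6457% of Stonebridge Services GmbH.
Chain via Summit Realty LP → Talon Holdings Ltd (R3): 95% × 28% × 11% = 2.926% of Stonebridge Services GmbH.
Aggregating (R1): 5.6457% + 2.926% = 8.5717%.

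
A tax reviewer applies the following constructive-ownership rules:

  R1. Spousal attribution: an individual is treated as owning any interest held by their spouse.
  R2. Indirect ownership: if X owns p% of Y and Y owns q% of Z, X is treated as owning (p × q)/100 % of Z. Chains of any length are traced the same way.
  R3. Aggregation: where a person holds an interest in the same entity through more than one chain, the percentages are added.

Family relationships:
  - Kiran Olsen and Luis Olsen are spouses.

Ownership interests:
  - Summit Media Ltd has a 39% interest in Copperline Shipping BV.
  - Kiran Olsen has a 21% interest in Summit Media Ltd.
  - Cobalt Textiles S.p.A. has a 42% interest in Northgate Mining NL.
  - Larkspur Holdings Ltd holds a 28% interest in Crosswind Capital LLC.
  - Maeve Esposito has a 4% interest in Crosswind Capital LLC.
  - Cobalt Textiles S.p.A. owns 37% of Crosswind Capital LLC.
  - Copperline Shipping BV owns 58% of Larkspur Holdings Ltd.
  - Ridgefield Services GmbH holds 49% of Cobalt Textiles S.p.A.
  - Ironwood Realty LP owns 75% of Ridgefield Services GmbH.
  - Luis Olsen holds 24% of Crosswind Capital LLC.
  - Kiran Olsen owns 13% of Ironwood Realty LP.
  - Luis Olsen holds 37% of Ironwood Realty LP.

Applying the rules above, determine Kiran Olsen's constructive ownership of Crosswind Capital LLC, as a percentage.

32.128806%

By spousal attribution (R1), Kiran Olsen is treated as also owning Luis Olsen's interest in Ironwood Realty LP, giving 13% + 37% = 50%.
By spousal attribution (R1), Kiran Olsen is treated as owning Luis Olsen's 24% interest in Crosswind Capital LLC.
Chain via Summit Media Ltd → Copperline Shipping BV → Larkspur Holdings Ltd (R2): 21% × 39% × 58% × 28% = 1.330056% of Crosswind Capital LLC.
Chain via Ironwood Realty LP → Ridgefield Services GmbH → Cobalt Textiles S.p.A. (R2): 50% × 75% × 49% × 37% = 6.79875% of Crosswind Capital LLC.
Direct interest in Crosswind Capital LLC: 24%.
Aggregating (R3): 1.330056% + 6.79875% + 24% = 32.128806%.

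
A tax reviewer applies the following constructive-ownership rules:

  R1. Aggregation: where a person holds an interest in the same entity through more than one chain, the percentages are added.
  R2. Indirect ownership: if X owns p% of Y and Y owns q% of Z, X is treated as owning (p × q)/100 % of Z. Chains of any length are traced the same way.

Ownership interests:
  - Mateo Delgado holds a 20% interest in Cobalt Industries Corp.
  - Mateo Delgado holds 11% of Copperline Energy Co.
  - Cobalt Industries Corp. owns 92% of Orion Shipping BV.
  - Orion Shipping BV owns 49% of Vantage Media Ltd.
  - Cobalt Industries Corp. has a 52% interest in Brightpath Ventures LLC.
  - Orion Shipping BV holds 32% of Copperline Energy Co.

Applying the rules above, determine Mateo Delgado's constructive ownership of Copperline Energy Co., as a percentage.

16.888%

Chain via Cobalt Industries Corp. → Orion Shipping BV (R2): 20% × 92% × 32% = 5.888% of Copperline Energy Co.
Direct interest in Copperline Energy Co: 11%.
Aggregating (R1): 5.888% + 11% = 16.888%.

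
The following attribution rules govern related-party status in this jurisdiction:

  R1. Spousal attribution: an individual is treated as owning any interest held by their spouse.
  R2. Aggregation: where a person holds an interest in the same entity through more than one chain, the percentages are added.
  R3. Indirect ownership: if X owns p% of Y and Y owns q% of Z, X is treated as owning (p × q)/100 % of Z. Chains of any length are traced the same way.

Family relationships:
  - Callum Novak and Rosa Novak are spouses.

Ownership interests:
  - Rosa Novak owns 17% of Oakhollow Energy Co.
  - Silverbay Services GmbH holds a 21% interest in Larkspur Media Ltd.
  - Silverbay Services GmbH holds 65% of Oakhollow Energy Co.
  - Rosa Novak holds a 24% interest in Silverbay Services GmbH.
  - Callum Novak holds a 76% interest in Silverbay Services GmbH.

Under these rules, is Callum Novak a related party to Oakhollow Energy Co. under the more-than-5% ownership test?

By spousal attribution (R1), Callum Novak is treated as also owning Rosa Novak's interest in Silverbay Services GmbH, giving 76% + 24% = 100%.
By spousal attribution (R1), Callum Novak is treated as owning Rosa Novak's 17% interest in Oakhollow Energy Co.
Chain via Silverbay Services GmbH (R3): 100% × 65% = 65% of Oakhollow Energy Co.
Direct interest in Oakhollow Energy Co: 17%.
Aggregating (R2): 65% + 17% = 82%.
82% exceeds the 5% threshold, so Callum is a related party to Oakhollow Energy Co.

Yes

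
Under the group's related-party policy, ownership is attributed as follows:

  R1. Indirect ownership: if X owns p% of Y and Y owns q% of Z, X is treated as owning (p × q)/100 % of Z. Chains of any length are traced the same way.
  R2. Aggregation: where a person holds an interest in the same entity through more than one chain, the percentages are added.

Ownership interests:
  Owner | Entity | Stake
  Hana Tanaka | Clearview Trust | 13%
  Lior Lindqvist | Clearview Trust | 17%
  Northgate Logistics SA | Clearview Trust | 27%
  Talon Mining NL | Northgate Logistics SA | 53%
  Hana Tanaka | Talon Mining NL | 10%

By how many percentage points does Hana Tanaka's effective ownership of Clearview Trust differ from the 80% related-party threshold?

Chain via Talon Mining NL → Northgate Logistics SA (R1): 10% × 53% × 27% = 1.431% of Clearview Trust.
Direct interest in Clearview Trust: 13%.
Aggregating (R2): 1.431% + 13% = 14.431%.
14.431% falls short of the 80% threshold by 65.569 percentage points.

65.569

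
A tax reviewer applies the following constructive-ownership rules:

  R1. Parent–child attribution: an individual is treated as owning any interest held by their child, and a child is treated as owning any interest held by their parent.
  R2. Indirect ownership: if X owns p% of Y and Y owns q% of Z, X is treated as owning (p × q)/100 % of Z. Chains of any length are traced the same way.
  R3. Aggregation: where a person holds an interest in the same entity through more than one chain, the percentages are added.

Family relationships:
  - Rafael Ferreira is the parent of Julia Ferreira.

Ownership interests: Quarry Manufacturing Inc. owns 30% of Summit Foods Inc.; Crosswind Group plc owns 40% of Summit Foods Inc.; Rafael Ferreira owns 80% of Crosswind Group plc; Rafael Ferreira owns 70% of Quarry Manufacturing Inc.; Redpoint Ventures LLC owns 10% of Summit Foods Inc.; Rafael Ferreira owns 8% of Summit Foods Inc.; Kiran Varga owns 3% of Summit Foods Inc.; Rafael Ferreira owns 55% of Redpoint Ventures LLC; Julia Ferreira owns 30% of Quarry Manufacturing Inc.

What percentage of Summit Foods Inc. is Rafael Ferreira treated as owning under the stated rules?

75.5%

By parent–child attribution (R1), Rafael Ferreira is treated as also owning Julia Ferreira's interest in Quarry Manufacturing Inc, giving 70% + 30% = 100%.
Chain via Quarry Manufacturing Inc. (R2): 100% × 30% = 30% of Summit Foods Inc.
Chain via Crosswind Group plc (R2): 80% × 40% = 32% of Summit Foods Inc.
Chain via Redpoint Ventures LLC (R2): 55% × 10% = 5.5% of Summit Foods Inc.
Direct interest in Summit Foods Inc: 8%.
Aggregating (R3): 30% + 32% + 5.5% + 8% = 75.5%.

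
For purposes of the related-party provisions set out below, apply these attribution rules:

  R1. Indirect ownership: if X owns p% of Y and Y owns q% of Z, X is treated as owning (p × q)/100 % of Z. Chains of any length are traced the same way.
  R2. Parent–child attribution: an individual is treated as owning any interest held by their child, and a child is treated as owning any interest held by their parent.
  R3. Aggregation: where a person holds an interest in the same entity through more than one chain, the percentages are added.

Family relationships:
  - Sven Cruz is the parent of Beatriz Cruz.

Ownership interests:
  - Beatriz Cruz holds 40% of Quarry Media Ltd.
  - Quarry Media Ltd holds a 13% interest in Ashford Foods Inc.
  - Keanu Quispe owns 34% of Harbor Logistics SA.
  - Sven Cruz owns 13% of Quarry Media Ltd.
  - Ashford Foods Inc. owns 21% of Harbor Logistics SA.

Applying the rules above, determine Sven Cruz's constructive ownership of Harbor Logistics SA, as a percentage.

By parent–child attribution (R2), Sven Cruz is treated as also owning Beatriz Cruz's interest in Quarry Media Ltd, giving 13% + 40% = 53%.
Chain via Quarry Media Ltd → Ashford Foods Inc. (R1): 53% × 13% × 21% = 1.4469% of Harbor Logistics SA.

1.4469%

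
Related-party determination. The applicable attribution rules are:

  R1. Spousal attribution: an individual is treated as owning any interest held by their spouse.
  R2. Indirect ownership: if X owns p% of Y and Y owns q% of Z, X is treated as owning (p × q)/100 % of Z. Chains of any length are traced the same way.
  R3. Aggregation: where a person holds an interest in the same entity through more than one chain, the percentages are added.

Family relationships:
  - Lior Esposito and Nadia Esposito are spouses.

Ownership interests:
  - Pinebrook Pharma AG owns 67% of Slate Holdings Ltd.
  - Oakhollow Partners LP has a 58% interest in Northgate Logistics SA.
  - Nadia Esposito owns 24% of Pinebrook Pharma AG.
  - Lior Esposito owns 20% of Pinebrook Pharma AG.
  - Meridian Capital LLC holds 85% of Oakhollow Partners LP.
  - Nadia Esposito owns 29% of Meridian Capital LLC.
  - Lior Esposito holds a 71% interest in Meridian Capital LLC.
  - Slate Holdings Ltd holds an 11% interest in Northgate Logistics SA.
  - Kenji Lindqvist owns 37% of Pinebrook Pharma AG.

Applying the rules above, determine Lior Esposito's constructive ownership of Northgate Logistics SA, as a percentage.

By spousal attribution (R1), Lior Esposito is treated as also owning Nadia Esposito's interest in Meridian Capital LLC, giving 71% + 29% = 100%.
By spousal attribution (R1), Lior Esposito is treated as also owning Nadia Esposito's interest in Pinebrook Pharma AG, giving 20% + 24% = 44%.
Chain via Meridian Capital LLC → Oakhollow Partners LP (R2): 100% × 85% × 58% = 49.3% of Northgate Logistics SA.
Chain via Pinebrook Pharma AG → Slate Holdings Ltd (R2): 44% × 67% × 11% = 3.2428% of Northgate Logistics SA.
Aggregating (R3): 49.3% + 3.2428% = 52.5428%.

52.5428%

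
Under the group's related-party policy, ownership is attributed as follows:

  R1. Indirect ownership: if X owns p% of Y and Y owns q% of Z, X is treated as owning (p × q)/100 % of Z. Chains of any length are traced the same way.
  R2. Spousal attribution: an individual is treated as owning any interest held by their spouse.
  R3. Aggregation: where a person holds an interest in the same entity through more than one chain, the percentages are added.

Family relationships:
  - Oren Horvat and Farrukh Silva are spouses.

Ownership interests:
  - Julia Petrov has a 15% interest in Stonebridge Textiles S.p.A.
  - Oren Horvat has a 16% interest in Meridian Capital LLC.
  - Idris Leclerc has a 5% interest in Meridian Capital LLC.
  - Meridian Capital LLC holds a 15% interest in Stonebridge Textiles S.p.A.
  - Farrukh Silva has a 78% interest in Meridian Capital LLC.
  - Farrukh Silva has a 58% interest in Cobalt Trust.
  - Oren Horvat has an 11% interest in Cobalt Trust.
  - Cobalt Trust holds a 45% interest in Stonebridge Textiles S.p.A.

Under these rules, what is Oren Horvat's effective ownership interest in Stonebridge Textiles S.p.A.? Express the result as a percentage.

45.15%

By spousal attribution (R2), Oren Horvat is treated as also owning Farrukh Silva's interest in Meridian Capital LLC, giving 16% + 78% = 94%.
By spousal attribution (R2), Oren Horvat is treated as also owning Farrukh Silva's interest in Cobalt Trust, giving 11% + 58% = 69%.
Chain via Meridian Capital LLC (R1): 94% × 15% = 14.1% of Stonebridge Textiles S.p.A.
Chain via Cobalt Trust (R1): 69% × 45% = 31.05% of Stonebridge Textiles S.p.A.
Aggregating (R3): 14.1% + 31.05% = 45.15%.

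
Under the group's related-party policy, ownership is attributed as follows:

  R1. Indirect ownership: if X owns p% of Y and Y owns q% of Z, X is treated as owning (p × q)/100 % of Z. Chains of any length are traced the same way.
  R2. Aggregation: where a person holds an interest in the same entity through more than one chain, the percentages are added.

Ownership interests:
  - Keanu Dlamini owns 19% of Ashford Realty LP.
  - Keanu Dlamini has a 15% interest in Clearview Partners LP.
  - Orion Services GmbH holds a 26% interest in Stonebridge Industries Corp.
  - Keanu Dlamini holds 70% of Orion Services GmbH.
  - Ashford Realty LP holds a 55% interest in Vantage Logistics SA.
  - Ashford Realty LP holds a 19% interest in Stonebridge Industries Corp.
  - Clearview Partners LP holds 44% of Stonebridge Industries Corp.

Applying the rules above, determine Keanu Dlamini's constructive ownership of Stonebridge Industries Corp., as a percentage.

Chain via Clearview Partners LP (R1): 15% × 44% = 6.6% of Stonebridge Industries Corp.
Chain via Ashford Realty LP (R1): 19% × 19% = 3.61% of Stonebridge Industries Corp.
Chain via Orion Services GmbH (R1): 70% × 26% = 18.2% of Stonebridge Industries Corp.
Aggregating (R2): 6.6% + 3.61% + 18.2% = 28.41%.

28.41%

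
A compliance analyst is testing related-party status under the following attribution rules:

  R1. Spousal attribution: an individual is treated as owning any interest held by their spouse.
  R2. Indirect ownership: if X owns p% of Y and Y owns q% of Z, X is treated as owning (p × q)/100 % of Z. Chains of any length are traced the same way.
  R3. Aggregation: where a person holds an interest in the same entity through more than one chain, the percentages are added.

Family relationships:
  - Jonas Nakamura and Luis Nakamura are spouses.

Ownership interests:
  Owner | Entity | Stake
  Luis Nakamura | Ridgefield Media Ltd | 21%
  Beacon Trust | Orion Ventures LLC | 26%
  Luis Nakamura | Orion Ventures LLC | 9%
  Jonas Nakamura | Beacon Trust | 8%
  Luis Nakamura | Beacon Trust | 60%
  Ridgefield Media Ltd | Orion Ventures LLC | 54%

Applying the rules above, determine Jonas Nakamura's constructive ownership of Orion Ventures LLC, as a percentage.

38.02%

By spousal attribution (R1), Jonas Nakamura is treated as also owning Luis Nakamura's interest in Beacon Trust, giving 8% + 60% = 68%.
By spousal attribution (R1), Jonas Nakamura is treated as owning Luis Nakamura's 21% interest in Ridgefield Media Ltd.
By spousal attribution (R1), Jonas Nakamura is treated as owning Luis Nakamura's 9% interest in Orion Ventures LLC.
Chain via Beacon Trust (R2): 68% × 26% = 17.68% of Orion Ventures LLC.
Chain via Ridgefield Media Ltd (R2): 21% × 54% = 11.34% of Orion Ventures LLC.
Direct interest in Orion Ventures LLC: 9%.
Aggregating (R3): 17.68% + 11.34% + 9% = 38.02%.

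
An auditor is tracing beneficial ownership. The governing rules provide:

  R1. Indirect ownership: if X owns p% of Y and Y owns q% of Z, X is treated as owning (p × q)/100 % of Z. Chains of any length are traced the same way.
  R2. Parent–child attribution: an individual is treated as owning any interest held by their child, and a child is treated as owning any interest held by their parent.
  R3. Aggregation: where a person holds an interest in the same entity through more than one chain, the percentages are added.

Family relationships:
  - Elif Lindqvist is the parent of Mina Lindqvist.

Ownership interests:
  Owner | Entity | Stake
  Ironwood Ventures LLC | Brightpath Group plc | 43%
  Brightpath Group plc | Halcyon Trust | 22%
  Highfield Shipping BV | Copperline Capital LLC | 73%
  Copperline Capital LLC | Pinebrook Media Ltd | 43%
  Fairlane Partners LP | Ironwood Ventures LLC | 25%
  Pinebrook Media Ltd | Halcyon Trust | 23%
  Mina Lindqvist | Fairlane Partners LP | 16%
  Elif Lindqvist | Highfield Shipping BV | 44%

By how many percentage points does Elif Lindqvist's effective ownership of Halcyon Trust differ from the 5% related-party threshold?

By parent–child attribution (R2), Elif Lindqvist is treated as owning Mina Lindqvist's 16% interest in Fairlane Partners LP.
Chain via Highfield Shipping BV → Copperline Capital LLC → Pinebrook Media Ltd (R1): 44% × 73% × 43% × 23% = 3.176668% of Halcyon Trust.
Chain via Fairlane Partners LP → Ironwood Ventures LLC → Brightpath Group plc (R1): 16% × 25% × 43% × 22% = 0.3784% of Halcyon Trust.
Aggregating (R3): 3.176668% + 0.3784% = 3.555068%.
3.555068% falls short of the 5% threshold by 1.444932 percentage points.

1.444932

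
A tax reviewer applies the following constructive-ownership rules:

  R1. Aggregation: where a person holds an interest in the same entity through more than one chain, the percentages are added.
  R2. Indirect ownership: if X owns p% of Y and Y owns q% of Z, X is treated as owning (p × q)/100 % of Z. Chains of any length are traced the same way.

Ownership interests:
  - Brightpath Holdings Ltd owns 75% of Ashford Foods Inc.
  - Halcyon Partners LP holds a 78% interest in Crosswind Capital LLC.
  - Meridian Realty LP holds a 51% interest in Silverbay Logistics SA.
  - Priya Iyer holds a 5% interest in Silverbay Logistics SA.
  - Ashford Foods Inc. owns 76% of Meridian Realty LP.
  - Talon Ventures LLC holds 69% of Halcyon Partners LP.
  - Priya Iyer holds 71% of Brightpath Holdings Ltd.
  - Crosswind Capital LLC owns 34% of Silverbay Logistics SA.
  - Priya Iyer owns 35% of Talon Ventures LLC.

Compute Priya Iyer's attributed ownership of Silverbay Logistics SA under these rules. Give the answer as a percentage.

Chain via Brightpath Holdings Ltd → Ashford Foods Inc. → Meridian Realty LP (R2): 71% × 75% × 76% × 51% = 20.6397% of Silverbay Logistics SA.
Chain via Talon Ventures LLC → Halcyon Partners LP → Crosswind Capital LLC (R2): 35% × 69% × 78% × 34% = 6.40458% of Silverbay Logistics SA.
Direct interest in Silverbay Logistics SA: 5%.
Aggregating (R1): 20.6397% + 6.40458% + 5% = 32.04428%.

32.04428%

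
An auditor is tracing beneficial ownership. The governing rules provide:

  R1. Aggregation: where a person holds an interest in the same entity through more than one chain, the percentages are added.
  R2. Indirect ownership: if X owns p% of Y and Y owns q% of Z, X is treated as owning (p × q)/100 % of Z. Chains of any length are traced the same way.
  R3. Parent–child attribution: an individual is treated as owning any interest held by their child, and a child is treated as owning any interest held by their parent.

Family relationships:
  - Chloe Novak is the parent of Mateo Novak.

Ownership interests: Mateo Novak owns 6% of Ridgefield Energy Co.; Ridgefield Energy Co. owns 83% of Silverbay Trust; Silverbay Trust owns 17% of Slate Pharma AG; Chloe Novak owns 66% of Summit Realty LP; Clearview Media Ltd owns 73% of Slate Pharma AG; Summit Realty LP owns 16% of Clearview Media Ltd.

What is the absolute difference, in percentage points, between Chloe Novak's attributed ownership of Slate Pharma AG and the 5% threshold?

3.5554

By parent–child attribution (R3), Chloe Novak is treated as owning Mateo Novak's 6% interest in Ridgefield Energy Co.
Chain via Summit Realty LP → Clearview Media Ltd (R2): 66% × 16% × 73% = 7.7088% of Slate Pharma AG.
Chain via Ridgefield Energy Co. → Silverbay Trust (R2): 6% × 83% × 17% = 0.8466% of Slate Pharma AG.
Aggregating (R1): 7.7088% + 0.8466% = 8.5554%.
8.5554% exceeds the 5% threshold by 3.5554 percentage points.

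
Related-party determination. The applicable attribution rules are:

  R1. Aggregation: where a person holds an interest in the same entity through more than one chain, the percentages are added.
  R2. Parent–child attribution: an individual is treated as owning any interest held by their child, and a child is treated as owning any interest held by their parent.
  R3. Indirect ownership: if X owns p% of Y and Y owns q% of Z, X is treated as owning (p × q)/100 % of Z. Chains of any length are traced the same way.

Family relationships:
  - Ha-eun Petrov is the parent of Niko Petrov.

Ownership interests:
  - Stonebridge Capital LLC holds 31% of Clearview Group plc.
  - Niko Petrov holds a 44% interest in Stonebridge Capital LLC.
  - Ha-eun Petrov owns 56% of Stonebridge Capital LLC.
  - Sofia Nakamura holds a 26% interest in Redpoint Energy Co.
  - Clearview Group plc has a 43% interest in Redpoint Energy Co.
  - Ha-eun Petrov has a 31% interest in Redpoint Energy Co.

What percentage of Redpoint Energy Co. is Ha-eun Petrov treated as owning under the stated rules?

44.33%

By parent–child attribution (R2), Ha-eun Petrov is treated as also owning Niko Petrov's interest in Stonebridge Capital LLC, giving 56% + 44% = 100%.
Chain via Stonebridge Capital LLC → Clearview Group plc (R3): 100% × 31% × 43% = 13.33% of Redpoint Energy Co.
Direct interest in Redpoint Energy Co: 31%.
Aggregating (R1): 13.33% + 31% = 44.33%.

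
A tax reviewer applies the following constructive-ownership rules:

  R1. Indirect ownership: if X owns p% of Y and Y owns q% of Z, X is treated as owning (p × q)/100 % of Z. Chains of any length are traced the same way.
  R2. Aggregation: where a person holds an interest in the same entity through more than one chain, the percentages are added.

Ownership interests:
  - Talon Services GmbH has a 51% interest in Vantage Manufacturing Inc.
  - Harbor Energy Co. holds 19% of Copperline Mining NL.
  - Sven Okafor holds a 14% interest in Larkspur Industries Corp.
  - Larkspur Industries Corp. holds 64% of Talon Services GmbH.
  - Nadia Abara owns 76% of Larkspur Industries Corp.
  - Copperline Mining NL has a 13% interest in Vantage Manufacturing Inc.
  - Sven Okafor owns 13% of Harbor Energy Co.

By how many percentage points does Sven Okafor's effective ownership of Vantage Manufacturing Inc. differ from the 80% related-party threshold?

Chain via Larkspur Industries Corp. → Talon Services GmbH (R1): 14% × 64% × 51% = 4.5696% of Vantage Manufacturing Inc.
Chain via Harbor Energy Co. → Copperline Mining NL (R1): 13% × 19% × 13% = 0.3211% of Vantage Manufacturing Inc.
Aggregating (R2): 4.5696% + 0.3211% = 4.8907%.
4.8907% falls short of the 80% threshold by 75.1093 percentage points.

75.1093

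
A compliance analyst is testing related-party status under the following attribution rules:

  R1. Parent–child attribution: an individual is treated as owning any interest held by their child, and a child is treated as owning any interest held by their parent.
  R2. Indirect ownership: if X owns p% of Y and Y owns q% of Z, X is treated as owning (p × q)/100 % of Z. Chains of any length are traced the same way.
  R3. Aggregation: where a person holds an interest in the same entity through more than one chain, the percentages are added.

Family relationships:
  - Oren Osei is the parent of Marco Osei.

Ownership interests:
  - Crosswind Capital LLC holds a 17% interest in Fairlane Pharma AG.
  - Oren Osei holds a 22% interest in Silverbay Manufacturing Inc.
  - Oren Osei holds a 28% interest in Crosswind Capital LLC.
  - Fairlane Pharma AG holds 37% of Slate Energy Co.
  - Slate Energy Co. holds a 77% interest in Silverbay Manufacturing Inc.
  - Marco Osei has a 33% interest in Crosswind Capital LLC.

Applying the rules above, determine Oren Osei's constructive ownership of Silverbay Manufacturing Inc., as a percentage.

By parent–child attribution (R1), Oren Osei is treated as also owning Marco Osei's interest in Crosswind Capital LLC, giving 28% + 33% = 61%.
Chain via Crosswind Capital LLC → Fairlane Pharma AG → Slate Energy Co. (R2): 61% × 17% × 37% × 77% = 2.954413% of Silverbay Manufacturing Inc.
Direct interest in Silverbay Manufacturing Inc: 22%.
Aggregating (R3): 2.954413% + 22% = 24.954413%.

24.954413%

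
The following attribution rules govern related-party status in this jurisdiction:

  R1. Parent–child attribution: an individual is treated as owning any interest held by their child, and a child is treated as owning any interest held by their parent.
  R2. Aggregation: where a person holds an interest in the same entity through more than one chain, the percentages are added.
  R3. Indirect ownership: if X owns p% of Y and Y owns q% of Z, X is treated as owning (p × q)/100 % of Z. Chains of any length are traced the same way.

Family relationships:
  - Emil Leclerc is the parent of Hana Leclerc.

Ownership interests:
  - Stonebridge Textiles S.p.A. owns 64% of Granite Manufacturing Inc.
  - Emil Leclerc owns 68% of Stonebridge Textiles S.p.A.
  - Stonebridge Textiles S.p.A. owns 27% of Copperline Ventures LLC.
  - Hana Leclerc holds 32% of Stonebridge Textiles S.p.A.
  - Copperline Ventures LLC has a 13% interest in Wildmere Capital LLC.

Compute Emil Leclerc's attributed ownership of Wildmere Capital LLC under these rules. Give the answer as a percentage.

By parent–child attribution (R1), Emil Leclerc is treated as also owning Hana Leclerc's interest in Stonebridge Textiles S.p.A, giving 68% + 32% = 100%.
Chain via Stonebridge Textiles S.p.A. → Copperline Ventures LLC (R3): 100% × 27% × 13% = 3.51% of Wildmere Capital LLC.

3.51%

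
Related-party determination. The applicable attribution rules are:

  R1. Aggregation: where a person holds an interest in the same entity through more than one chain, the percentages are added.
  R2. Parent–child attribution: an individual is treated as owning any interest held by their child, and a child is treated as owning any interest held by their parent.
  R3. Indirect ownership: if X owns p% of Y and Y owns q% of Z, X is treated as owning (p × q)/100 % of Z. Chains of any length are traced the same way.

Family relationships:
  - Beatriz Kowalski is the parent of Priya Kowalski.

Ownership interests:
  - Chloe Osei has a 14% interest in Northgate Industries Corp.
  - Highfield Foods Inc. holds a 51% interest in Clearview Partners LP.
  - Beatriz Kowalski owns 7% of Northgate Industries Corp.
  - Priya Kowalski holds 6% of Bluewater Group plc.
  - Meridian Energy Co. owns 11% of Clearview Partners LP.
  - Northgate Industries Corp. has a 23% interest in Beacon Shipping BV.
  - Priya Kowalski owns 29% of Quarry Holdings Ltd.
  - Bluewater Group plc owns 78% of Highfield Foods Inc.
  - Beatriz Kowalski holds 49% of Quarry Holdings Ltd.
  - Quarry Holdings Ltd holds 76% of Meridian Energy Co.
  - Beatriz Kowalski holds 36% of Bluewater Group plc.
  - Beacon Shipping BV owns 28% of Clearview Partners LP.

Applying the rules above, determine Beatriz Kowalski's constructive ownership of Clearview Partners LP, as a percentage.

23.6792%

By parent–child attribution (R2), Beatriz Kowalski is treated as also owning Priya Kowalski's interest in Quarry Holdings Ltd, giving 49% + 29% = 78%.
By parent–child attribution (R2), Beatriz Kowalski is treated as also owning Priya Kowalski's interest in Bluewater Group plc, giving 36% + 6% = 42%.
Chain via Quarry Holdings Ltd → Meridian Energy Co. (R3): 78% × 76% × 11% = 6.5208% of Clearview Partners LP.
Chain via Northgate Industries Corp. → Beacon Shipping BV (R3): 7% × 23% × 28% = 0.4508% of Clearview Partners LP.
Chain via Bluewater Group plc → Highfield Foods Inc. (R3): 42% × 78% × 51% = 16.7076% of Clearview Partners LP.
Aggregating (R1): 6.5208% + 0.4508% + 16.7076% = 23.6792%.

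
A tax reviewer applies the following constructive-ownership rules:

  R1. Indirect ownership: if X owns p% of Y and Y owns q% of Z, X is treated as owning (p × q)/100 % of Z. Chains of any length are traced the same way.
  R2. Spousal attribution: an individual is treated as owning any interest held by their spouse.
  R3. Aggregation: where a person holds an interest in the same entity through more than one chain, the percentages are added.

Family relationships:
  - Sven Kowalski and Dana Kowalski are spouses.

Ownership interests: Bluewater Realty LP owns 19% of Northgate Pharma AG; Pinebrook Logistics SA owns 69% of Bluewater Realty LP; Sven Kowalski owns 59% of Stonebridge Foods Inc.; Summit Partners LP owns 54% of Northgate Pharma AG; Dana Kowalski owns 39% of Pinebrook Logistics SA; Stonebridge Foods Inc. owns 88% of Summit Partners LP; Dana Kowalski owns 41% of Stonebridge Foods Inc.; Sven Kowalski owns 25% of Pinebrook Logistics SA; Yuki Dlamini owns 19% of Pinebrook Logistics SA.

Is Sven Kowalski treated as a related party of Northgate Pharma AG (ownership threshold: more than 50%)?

By spousal attribution (R2), Sven Kowalski is treated as also owning Dana Kowalski's interest in Pinebrook Logistics SA, giving 25% + 39% = 64%.
By spousal attribution (R2), Sven Kowalski is treated as also owning Dana Kowalski's interest in Stonebridge Foods Inc, giving 59% + 41% = 100%.
Chain via Pinebrook Logistics SA → Bluewater Realty LP (R1): 64% × 69% × 19% = 8.3904% of Northgate Pharma AG.
Chain via Stonebridge Foods Inc. → Summit Partners LP (R1): 100% × 88% × 54% = 47.52% of Northgate Pharma AG.
Aggregating (R3): 8.3904% + 47.52% = 55.9104%.
55.9104% exceeds the 50% threshold, so Sven is a related party to Northgate Pharma AG.

Yes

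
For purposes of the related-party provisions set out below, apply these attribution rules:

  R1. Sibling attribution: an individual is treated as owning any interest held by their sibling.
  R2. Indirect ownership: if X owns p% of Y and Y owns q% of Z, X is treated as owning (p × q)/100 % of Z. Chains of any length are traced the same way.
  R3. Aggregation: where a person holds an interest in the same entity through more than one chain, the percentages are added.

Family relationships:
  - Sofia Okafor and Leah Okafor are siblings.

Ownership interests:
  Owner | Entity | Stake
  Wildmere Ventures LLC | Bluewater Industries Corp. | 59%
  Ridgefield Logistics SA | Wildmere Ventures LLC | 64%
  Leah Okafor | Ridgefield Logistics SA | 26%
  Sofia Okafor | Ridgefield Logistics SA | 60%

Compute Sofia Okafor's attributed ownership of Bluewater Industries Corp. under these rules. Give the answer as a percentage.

By sibling attribution (R1), Sofia Okafor is treated as also owning Leah Okafor's interest in Ridgefield Logistics SA, giving 60% + 26% = 86%.
Chain via Ridgefield Logistics SA → Wildmere Ventures LLC (R2): 86% × 64% × 59% = 32.4736% of Bluewater Industries Corp.

32.4736%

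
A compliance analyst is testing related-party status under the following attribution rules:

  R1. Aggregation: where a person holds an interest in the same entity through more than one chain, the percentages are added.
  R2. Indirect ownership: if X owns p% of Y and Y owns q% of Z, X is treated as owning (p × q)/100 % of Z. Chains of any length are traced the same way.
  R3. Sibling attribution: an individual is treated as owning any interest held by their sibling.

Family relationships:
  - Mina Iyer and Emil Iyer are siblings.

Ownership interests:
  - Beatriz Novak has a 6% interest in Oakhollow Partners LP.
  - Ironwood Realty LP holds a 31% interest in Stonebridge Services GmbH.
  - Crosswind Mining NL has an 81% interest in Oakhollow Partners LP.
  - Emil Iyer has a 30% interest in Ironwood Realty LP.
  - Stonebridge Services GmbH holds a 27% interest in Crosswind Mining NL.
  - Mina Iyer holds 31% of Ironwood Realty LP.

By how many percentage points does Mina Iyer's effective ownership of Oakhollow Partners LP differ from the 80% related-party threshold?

By sibling attribution (R3), Mina Iyer is treated as also owning Emil Iyer's interest in Ironwood Realty LP, giving 31% + 30% = 61%.
Chain via Ironwood Realty LP → Stonebridge Services GmbH → Crosswind Mining NL (R2): 61% × 31% × 27% × 81% = 4.135617% of Oakhollow Partners LP.
4.135617% falls short of the 80% threshold by 75.864383 percentage points.

75.864383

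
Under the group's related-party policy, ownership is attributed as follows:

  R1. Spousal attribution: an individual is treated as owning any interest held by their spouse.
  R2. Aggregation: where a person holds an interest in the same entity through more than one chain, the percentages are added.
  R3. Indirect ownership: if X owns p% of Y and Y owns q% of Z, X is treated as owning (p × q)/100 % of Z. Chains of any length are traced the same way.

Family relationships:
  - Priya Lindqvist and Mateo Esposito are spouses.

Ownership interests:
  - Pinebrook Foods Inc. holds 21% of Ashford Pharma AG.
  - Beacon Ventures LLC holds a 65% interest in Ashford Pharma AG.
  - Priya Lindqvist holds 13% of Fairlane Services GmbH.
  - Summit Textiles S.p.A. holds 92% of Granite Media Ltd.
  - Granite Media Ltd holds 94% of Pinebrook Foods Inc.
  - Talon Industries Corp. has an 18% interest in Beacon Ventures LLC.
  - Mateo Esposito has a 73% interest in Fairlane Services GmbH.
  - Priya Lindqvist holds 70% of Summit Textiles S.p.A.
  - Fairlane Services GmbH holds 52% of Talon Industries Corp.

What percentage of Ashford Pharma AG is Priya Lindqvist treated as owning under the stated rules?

By spousal attribution (R1), Priya Lindqvist is treated as also owning Mateo Esposito's interest in Fairlane Services GmbH, giving 13% + 73% = 86%.
Chain via Summit Textiles S.p.A. → Granite Media Ltd → Pinebrook Foods Inc. (R3): 70% × 92% × 94% × 21% = 12.71256% of Ashford Pharma AG.
Chain via Fairlane Services GmbH → Talon Industries Corp. → Beacon Ventures LLC (R3): 86% × 52% × 18% × 65% = 5.23224% of Ashford Pharma AG.
Aggregating (R2): 12.71256% + 5.23224% = 17.9448%.

17.9448%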